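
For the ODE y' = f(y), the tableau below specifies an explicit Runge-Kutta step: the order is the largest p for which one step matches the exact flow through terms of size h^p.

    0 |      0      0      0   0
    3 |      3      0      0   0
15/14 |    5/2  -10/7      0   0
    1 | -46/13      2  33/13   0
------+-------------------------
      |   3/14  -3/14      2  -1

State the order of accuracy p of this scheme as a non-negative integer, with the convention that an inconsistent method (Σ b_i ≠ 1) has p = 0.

b = (3/14, -3/14, 2, -1)
c = (0, 3, 15/14, 1)
Ac = (0, 0, -30/7, 1587/182)
Σ b_i: 3/14·1 + (-3/14)·1 + 2·1 + (-1)·1 = 1 ✓
b·c: (-3/14)·3 + 2·15/14 + (-1)·1 = 1/2 ✓
b·c²: (-3/14)·9 + 2·225/196 + (-1)·1 = -31/49 ≠ 1/3 ⇒ order 2.
b·Ac: 2·(-30/7) + (-1)·1587/182 = -3147/182 ≠ 1/6

2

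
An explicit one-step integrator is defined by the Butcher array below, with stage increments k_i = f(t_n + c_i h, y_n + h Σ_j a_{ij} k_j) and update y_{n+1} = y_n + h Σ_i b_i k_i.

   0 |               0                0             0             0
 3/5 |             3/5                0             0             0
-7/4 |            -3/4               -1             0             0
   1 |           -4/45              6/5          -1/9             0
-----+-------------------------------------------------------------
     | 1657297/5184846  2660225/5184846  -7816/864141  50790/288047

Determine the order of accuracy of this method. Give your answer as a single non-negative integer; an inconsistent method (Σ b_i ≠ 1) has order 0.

b = (1657297/5184846, 2660225/5184846, -7816/864141, 50790/288047)
c = (0, 3/5, -7/4, 1)
Ac = (0, 0, -3/5, 823/900)
Σ b_i: 1657297/5184846·1 + 2660225/5184846·1 + (-7816/864141)·1 + 50790/288047·1 = 1 ✓
b·c: 2660225/5184846·3/5 + (-7816/864141)·(-7/4) + 50790/288047·1 = 1/2 ✓
b·c²: 2660225/5184846·9/25 + (-7816/864141)·49/16 + 50790/288047·1 = 1/3 ✓
b·Ac: (-7816/864141)·(-3/5) + 50790/288047·823/900 = 1/6 ✓
b·c³: 2660225/5184846·27/125 + (-7816/864141)·(-343/64) + 50790/288047·1 = 11601079/34565640 ≠ 1/4 ⇒ order 3.
b·(c∘Ac): (-7816/864141)·21/20 + 50790/288047·823/900 = 1311271/8641410 ≠ 1/8
b·Ac²: (-7816/864141)·(-9/25) + 50790/288047·1651/18000 = 671579/34565640 ≠ 1/12
b·A²c: 50790/288047·1/15 = 3386/288047 ≠ 1/24

3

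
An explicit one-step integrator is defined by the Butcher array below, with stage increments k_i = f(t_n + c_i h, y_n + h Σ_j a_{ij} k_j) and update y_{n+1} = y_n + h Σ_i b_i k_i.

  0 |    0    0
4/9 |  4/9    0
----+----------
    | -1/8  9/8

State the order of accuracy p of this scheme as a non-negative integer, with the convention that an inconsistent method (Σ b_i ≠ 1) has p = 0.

b = (-1/8, 9/8)
c = (0, 4/9)
Σ b_i: (-1/8)·1 + 9/8·1 = 1 ✓
b·c: 9/8·4/9 = 1/2 ✓; 2 stages ⇒ order 2.

2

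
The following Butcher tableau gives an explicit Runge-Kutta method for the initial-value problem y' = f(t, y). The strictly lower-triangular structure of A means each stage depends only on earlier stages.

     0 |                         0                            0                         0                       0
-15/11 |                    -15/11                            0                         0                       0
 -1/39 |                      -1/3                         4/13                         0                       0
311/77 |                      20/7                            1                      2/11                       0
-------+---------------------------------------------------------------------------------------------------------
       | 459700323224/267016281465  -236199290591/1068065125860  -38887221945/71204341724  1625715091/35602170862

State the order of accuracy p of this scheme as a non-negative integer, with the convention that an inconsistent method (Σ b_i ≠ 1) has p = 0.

3

b = (459700323224/267016281465, -236199290591/1068065125860, -38887221945/71204341724, 1625715091/35602170862)
c = (0, -15/11, -1/39, 311/77)
Ac = (0, 0, -60/143, -587/429)
Σ b_i: 459700323224/267016281465·1 + (-236199290591/1068065125860)·1 + (-38887221945/71204341724)·1 + 1625715091/35602170862·1 = 1 ✓
b·c: (-236199290591/1068065125860)·(-15/11) + (-38887221945/71204341724)·(-1/39) + 1625715091/35602170862·311/77 = 1/2 ✓
b·c²: (-236199290591/1068065125860)·225/121 + (-38887221945/71204341724)·1/1521 + 1625715091/35602170862·96721/5929 = 1/3 ✓
b·Ac: (-38887221945/71204341724)·(-60/143) + 1625715091/35602170862·(-587/429) = 1/6 ✓
b·c³: (-236199290591/1068065125860)·(-3375/1331) + (-38887221945/71204341724)·(-1/59319) + 1625715091/35602170862·30080231/456533 = 12593535999542873/3528139530253338 ≠ 1/4 ⇒ order 3.
b·(c∘Ac): (-38887221945/71204341724)·20/1859 + 1625715091/35602170862·(-182557/33033) = -303392237837/1174871638446 ≠ 1/8
b·Ac²: (-38887221945/71204341724)·900/1573 + 1625715091/35602170862·342247/184041 = -10426686172411/45819993899394 ≠ 1/12
b·A²c: 1625715091/35602170862·(-120/1573) = -682118220/195811939741 ≠ 1/24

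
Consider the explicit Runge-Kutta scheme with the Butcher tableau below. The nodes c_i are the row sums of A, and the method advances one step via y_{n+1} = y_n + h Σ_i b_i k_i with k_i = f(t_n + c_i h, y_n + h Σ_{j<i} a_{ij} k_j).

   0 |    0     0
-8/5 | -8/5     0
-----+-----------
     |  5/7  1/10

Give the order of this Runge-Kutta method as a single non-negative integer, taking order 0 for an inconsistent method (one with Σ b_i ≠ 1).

b = (5/7, 1/10)
c = (0, -8/5)
Σ b_i: 5/7·1 + 1/10·1 = 57/70 ≠ 1 ⇒ order 0.

0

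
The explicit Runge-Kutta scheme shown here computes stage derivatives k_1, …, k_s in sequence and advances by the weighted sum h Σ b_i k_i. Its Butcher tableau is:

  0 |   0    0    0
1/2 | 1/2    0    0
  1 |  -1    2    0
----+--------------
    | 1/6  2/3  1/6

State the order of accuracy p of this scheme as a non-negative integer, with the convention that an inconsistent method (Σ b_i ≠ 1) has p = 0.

3

b = (1/6, 2/3, 1/6)
c = (0, 1/2, 1)
Ac = (0, 0, 1)
Σ b_i: 1/6·1 + 2/3·1 + 1/6·1 = 1 ✓
b·c: 2/3·1/2 + 1/6·1 = 1/2 ✓
b·c²: 2/3·1/4 + 1/6·1 = 1/3 ✓
b·Ac: 1/6·1 = 1/6 ✓; 3 stages ⇒ order 3.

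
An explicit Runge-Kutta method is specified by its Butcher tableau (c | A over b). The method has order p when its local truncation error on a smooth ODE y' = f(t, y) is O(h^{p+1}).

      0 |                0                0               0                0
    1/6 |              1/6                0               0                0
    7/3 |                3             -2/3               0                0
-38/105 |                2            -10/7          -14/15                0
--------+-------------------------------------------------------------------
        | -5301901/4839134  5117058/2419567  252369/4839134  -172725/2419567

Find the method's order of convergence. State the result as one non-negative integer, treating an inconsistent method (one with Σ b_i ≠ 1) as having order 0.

3

b = (-5301901/4839134, 5117058/2419567, 252369/4839134, -172725/2419567)
c = (0, 1/6, 7/3, -38/105)
Ac = (0, 0, -1/9, -761/315)
Σ b_i: (-5301901/4839134)·1 + 5117058/2419567·1 + 252369/4839134·1 + (-172725/2419567)·1 = 1 ✓
b·c: 5117058/2419567·1/6 + 252369/4839134·7/3 + (-172725/2419567)·(-38/105) = 1/2 ✓
b·c²: 5117058/2419567·1/36 + 252369/4839134·49/9 + (-172725/2419567)·1444/11025 = 1/3 ✓
b·Ac: 252369/4839134·(-1/9) + (-172725/2419567)·(-761/315) = 1/6 ✓
b·c³: 5117058/2419567·1/216 + 252369/4839134·343/27 + (-172725/2419567)·(-54872/1157625) = 2059958671/3048654420 ≠ 1/4 ⇒ order 3.
b·(c∘Ac): 252369/4839134·(-7/27) + (-172725/2419567)·28918/33075 = -3307153/43552206 ≠ 1/8
b·Ac²: 252369/4839134·(-1/54) + (-172725/2419567)·(-9679/1890) = 31759787/87104412 ≠ 1/12
b·A²c: (-172725/2419567)·14/135 = -161210/21776103 ≠ 1/24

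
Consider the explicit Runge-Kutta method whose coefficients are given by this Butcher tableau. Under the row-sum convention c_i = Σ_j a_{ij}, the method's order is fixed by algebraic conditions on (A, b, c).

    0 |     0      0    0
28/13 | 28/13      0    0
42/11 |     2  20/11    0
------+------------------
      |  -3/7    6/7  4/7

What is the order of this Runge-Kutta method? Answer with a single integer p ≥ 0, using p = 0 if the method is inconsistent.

b = (-3/7, 6/7, 4/7)
c = (0, 28/13, 42/11)
Ac = (0, 0, 560/143)
Σ b_i: (-3/7)·1 + 6/7·1 + 4/7·1 = 1 ✓
b·c: 6/7·28/13 + 4/7·42/11 = 576/143 ≠ 1/2 ⇒ order 1.

1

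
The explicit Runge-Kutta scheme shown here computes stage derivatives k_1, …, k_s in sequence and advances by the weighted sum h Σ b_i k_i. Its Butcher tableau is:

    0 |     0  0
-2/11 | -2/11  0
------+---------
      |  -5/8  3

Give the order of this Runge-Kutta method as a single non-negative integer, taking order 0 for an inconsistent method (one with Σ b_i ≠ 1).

0

b = (-5/8, 3)
c = (0, -2/11)
Σ b_i: (-5/8)·1 + 3·1 = 19/8 ≠ 1 ⇒ order 0.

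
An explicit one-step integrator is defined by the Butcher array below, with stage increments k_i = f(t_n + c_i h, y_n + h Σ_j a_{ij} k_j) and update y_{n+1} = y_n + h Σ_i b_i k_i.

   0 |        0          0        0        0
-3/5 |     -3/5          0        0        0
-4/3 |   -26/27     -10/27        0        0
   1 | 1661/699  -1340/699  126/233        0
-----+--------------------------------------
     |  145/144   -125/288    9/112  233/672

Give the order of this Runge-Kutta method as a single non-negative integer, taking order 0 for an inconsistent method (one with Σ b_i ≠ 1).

4

b = (145/144, -125/288, 9/112, 233/672)
c = (0, -3/5, -4/3, 1)
Ac = (0, 0, 2/9, 100/233)
Σ b_i: 145/144·1 + (-125/288)·1 + 9/112·1 + 233/672·1 = 1 ✓
b·c: (-125/288)·(-3/5) + 9/112·(-4/3) + 233/672·1 = 1/2 ✓
b·c²: (-125/288)·9/25 + 9/112·16/9 + 233/672·1 = 1/3 ✓
b·Ac: 9/112·2/9 + 233/672·100/233 = 1/6 ✓
b·c³: (-125/288)·(-27/125) + 9/112·(-64/27) + 233/672·1 = 1/4 ✓
b·(c∘Ac): 9/112·(-8/27) + 233/672·100/233 = 1/8 ✓
b·Ac²: 9/112·(-2/15) + 233/672·316/1165 = 1/12 ✓
b·A²c: 233/672·28/233 = 1/24 ✓; 4 stages ⇒ order 4.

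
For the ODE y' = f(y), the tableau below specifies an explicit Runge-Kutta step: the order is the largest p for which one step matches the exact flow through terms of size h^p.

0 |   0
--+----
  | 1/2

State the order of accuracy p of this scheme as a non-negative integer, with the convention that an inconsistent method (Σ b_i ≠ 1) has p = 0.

0

b = (1/2)
c = (0)
Σ b_i: 1/2·1 = 1/2 ≠ 1 ⇒ order 0.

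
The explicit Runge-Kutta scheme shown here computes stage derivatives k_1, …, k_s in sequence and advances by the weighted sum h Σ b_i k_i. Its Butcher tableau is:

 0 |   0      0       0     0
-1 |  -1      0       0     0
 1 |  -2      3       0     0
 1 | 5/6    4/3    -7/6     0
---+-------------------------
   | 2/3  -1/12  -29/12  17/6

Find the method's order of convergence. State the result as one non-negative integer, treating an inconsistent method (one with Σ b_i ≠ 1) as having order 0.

b = (2/3, -1/12, -29/12, 17/6)
c = (0, -1, 1, 1)
Ac = (0, 0, -3, -5/2)
Σ b_i: 2/3·1 + (-1/12)·1 + (-29/12)·1 + 17/6·1 = 1 ✓
b·c: (-1/12)·(-1) + (-29/12)·1 + 17/6·1 = 1/2 ✓
b·c²: (-1/12)·1 + (-29/12)·1 + 17/6·1 = 1/3 ✓
b·Ac: (-29/12)·(-3) + 17/6·(-5/2) = 1/6 ✓
b·c³: (-1/12)·(-1) + (-29/12)·1 + 17/6·1 = 1/2 ≠ 1/4 ⇒ order 3.
b·(c∘Ac): (-29/12)·(-3) + 17/6·(-5/2) = 1/6 ≠ 1/8
b·Ac²: (-29/12)·3 + 17/6·1/6 = -61/9 ≠ 1/12
b·A²c: 17/6·7/2 = 119/12 ≠ 1/24

3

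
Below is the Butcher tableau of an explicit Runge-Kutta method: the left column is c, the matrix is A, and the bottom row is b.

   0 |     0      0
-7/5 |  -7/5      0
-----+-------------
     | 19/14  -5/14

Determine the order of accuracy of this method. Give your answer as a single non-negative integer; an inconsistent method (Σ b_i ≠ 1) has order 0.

2

b = (19/14, -5/14)
c = (0, -7/5)
Σ b_i: 19/14·1 + (-5/14)·1 = 1 ✓
b·c: (-5/14)·(-7/5) = 1/2 ✓; 2 stages ⇒ order 2.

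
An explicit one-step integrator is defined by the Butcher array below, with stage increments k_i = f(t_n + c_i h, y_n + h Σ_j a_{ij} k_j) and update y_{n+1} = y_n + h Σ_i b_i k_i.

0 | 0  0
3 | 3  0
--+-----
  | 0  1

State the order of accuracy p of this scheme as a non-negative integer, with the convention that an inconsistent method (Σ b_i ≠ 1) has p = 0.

1

b = (0, 1)
c = (0, 3)
Σ b_i: 1·1 = 1 ✓
b·c: 1·3 = 3 ≠ 1/2 ⇒ order 1.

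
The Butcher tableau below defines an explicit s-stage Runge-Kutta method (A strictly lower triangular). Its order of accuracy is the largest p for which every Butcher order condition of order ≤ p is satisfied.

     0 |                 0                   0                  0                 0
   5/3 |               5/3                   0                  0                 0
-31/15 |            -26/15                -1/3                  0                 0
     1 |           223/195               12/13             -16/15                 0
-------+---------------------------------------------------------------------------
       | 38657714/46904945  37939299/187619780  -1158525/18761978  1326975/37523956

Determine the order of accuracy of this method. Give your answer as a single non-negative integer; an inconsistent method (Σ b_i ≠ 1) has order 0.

3

b = (38657714/46904945, 37939299/187619780, -1158525/18761978, 1326975/37523956)
c = (0, 5/3, -31/15, 1)
Ac = (0, 0, -5/9, 10948/2925)
Σ b_i: 38657714/46904945·1 + 37939299/187619780·1 + (-1158525/18761978)·1 + 1326975/37523956·1 = 1 ✓
b·c: 37939299/187619780·5/3 + (-1158525/18761978)·(-31/15) + 1326975/37523956·1 = 1/2 ✓
b·c²: 37939299/187619780·25/9 + (-1158525/18761978)·961/225 + 1326975/37523956·1 = 1/3 ✓
b·Ac: (-1158525/18761978)·(-5/9) + 1326975/37523956·10948/2925 = 1/6 ✓
b·c³: 37939299/187619780·125/27 + (-1158525/18761978)·(-29791/3375) + 1326975/37523956·1 = 1280440577/844289010 ≠ 1/4 ⇒ order 3.
b·(c∘Ac): (-1158525/18761978)·31/27 + 1326975/37523956·10948/2925 = 1153213/18761978 ≠ 1/8
b·Ac²: (-1158525/18761978)·(-25/27) + 1326975/37523956·(-87388/43875) = -11195659/844289010 ≠ 1/12
b·A²c: 1326975/37523956·16/27 = 1769300/84428901 ≠ 1/24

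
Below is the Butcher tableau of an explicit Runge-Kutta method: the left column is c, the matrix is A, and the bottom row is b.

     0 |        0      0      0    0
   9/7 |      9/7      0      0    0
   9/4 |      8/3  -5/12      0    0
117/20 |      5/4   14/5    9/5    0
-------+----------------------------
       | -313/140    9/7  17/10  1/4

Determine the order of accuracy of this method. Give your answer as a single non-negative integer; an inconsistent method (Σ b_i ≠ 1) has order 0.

b = (-313/140, 9/7, 17/10, 1/4)
c = (0, 9/7, 9/4, 117/20)
Ac = (0, 0, -15/28, 153/20)
Σ b_i: (-313/140)·1 + 9/7·1 + 17/10·1 + 1/4·1 = 1 ✓
b·c: 9/7·9/7 + 17/10·9/4 + 1/4·117/20 = 27207/3920 ≠ 1/2 ⇒ order 1.

1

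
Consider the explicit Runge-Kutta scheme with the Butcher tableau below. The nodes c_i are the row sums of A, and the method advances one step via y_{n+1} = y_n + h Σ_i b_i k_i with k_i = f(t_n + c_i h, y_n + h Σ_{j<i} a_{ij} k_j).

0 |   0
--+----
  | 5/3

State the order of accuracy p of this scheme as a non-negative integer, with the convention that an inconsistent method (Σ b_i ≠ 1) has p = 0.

b = (5/3)
c = (0)
Σ b_i: 5/3·1 = 5/3 ≠ 1 ⇒ order 0.

0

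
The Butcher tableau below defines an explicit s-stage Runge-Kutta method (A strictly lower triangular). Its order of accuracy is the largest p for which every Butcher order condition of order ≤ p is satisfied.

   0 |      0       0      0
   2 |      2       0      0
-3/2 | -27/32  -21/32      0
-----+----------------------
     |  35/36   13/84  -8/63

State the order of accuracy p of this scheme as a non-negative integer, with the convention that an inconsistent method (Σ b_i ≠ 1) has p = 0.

3

b = (35/36, 13/84, -8/63)
c = (0, 2, -3/2)
Ac = (0, 0, -21/16)
Σ b_i: 35/36·1 + 13/84·1 + (-8/63)·1 = 1 ✓
b·c: 13/84·2 + (-8/63)·(-3/2) = 1/2 ✓
b·c²: 13/84·4 + (-8/63)·9/4 = 1/3 ✓
b·Ac: (-8/63)·(-21/16) = 1/6 ✓; 3 stages ⇒ order 3.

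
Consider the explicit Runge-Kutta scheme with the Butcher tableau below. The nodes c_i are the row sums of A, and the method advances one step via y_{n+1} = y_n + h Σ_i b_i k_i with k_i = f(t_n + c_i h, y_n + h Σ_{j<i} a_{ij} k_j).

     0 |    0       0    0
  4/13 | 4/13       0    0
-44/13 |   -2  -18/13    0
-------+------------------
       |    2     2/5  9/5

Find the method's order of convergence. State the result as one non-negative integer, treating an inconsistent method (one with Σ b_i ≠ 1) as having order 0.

b = (2, 2/5, 9/5)
c = (0, 4/13, -44/13)
Ac = (0, 0, -72/169)
Σ b_i: 2·1 + 2/5·1 + 9/5·1 = 21/5 ≠ 1 ⇒ order 0.

0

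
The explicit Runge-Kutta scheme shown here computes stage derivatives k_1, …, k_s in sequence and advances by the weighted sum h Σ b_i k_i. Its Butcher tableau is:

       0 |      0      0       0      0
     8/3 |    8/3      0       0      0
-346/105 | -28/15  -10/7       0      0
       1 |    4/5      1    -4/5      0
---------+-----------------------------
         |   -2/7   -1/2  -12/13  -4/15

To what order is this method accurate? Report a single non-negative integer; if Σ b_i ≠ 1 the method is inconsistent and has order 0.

b = (-2/7, -1/2, -12/13, -4/15)
c = (0, 8/3, -346/105, 1)
Ac = (0, 0, -80/21, 928/175)
Σ b_i: (-2/7)·1 + (-1/2)·1 + (-12/13)·1 + (-4/15)·1 = -5393/2730 ≠ 1 ⇒ order 0.

0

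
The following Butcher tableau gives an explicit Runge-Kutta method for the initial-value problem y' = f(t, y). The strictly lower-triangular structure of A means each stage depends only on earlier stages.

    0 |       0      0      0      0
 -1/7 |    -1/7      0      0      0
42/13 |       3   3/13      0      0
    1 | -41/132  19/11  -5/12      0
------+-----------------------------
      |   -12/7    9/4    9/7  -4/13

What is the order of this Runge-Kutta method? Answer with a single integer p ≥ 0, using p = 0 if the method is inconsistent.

0

b = (-12/7, 9/4, 9/7, -4/13)
c = (0, -1/7, 42/13, 1)
Ac = (0, 0, -3/91, -3189/2002)
Σ b_i: (-12/7)·1 + 9/4·1 + 9/7·1 + (-4/13)·1 = 551/364 ≠ 1 ⇒ order 0.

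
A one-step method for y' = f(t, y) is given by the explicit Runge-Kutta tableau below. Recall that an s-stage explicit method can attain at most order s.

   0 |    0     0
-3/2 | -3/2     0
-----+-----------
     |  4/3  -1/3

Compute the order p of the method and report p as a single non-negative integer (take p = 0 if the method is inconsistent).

b = (4/3, -1/3)
c = (0, -3/2)
Σ b_i: 4/3·1 + (-1/3)·1 = 1 ✓
b·c: (-1/3)·(-3/2) = 1/2 ✓; 2 stages ⇒ order 2.

2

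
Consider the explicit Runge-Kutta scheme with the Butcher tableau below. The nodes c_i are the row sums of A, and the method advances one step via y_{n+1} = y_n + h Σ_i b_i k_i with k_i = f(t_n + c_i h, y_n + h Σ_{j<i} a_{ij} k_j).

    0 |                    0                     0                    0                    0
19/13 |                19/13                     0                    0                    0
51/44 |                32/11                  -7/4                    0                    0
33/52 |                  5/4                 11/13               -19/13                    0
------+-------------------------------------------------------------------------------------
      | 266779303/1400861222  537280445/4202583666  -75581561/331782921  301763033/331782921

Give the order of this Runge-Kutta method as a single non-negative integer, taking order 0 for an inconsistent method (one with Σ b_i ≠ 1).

b = (266779303/1400861222, 537280445/4202583666, -75581561/331782921, 301763033/331782921)
c = (0, 19/13, 51/44, 33/52)
Ac = (0, 0, -133/52, -3401/7436)
Σ b_i: 266779303/1400861222·1 + 537280445/4202583666·1 + (-75581561/331782921)·1 + 301763033/331782921·1 = 1 ✓
b·c: 537280445/4202583666·19/13 + (-75581561/331782921)·51/44 + 301763033/331782921·33/52 = 1/2 ✓
b·c²: 537280445/4202583666·361/169 + (-75581561/331782921)·2601/1936 + 301763033/331782921·1089/2704 = 1/3 ✓
b·Ac: (-75581561/331782921)·(-133/52) + 301763033/331782921·(-3401/7436) = 1/6 ✓
b·c³: 537280445/4202583666·6859/2197 + (-75581561/331782921)·132651/85184 + 301763033/331782921·35937/140608 = 910686935429/3289517067408 ≠ 1/4 ⇒ order 3.
b·(c∘Ac): (-75581561/331782921)·(-6783/2288) + 301763033/331782921·(-10203/35152) = 3237235529/7869658056 ≠ 1/8
b·Ac²: (-75581561/331782921)·(-2527/676) + 301763033/331782921·(-663955/4253392) = 726945311/1024452528 ≠ 1/12
b·A²c: 301763033/331782921·2527/676 = 3087267953/908037468 ≠ 1/24

3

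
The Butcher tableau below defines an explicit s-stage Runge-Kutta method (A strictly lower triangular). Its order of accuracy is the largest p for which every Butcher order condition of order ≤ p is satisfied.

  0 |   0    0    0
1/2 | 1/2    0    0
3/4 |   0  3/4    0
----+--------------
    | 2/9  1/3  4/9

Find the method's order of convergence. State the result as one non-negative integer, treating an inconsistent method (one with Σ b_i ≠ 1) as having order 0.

b = (2/9, 1/3, 4/9)
c = (0, 1/2, 3/4)
Ac = (0, 0, 3/8)
Σ b_i: 2/9·1 + 1/3·1 + 4/9·1 = 1 ✓
b·c: 1/3·1/2 + 4/9·3/4 = 1/2 ✓
b·c²: 1/3·1/4 + 4/9·9/16 = 1/3 ✓
b·Ac: 4/9·3/8 = 1/6 ✓; 3 stages ⇒ order 3.

3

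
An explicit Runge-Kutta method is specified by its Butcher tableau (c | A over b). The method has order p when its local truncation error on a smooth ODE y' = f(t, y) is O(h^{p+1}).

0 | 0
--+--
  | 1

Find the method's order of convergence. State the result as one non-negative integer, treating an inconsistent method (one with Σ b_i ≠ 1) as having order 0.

1

b = (1)
c = (0)
Σ b_i: 1·1 = 1 ✓; 1 stage ⇒ order 1.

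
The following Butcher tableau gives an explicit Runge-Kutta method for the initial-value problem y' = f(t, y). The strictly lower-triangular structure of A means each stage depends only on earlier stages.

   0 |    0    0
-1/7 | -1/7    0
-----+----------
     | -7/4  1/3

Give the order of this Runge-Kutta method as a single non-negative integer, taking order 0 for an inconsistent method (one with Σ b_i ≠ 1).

0

b = (-7/4, 1/3)
c = (0, -1/7)
Σ b_i: (-7/4)·1 + 1/3·1 = -17/12 ≠ 1 ⇒ order 0.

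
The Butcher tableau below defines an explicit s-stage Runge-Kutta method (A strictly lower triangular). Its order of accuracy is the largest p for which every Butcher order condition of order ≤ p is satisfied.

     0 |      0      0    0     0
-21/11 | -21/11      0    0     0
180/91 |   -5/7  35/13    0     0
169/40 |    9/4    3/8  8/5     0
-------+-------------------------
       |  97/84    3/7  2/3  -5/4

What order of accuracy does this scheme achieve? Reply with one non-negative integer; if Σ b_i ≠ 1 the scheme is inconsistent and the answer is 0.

b = (97/84, 3/7, 2/3, -5/4)
c = (0, -21/11, 180/91, 169/40)
Ac = (0, 0, -735/143, 19611/8008)
Σ b_i: 97/84·1 + 3/7·1 + 2/3·1 + (-5/4)·1 = 1 ✓
b·c: 3/7·(-21/11) + 2/3·180/91 + (-5/4)·169/40 = -153137/32032 ≠ 1/2 ⇒ order 1.

1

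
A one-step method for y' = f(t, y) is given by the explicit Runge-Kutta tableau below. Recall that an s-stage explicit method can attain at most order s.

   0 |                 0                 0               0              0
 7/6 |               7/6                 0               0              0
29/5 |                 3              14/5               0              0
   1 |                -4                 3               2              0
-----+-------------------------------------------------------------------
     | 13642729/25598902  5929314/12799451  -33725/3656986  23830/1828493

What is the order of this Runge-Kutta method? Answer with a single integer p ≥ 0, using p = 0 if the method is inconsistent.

3

b = (13642729/25598902, 5929314/12799451, -33725/3656986, 23830/1828493)
c = (0, 7/6, 29/5, 1)
Ac = (0, 0, 49/15, 151/10)
Σ b_i: 13642729/25598902·1 + 5929314/12799451·1 + (-33725/3656986)·1 + 23830/1828493·1 = 1 ✓
b·c: 5929314/12799451·7/6 + (-33725/3656986)·29/5 + 23830/1828493·1 = 1/2 ✓
b·c²: 5929314/12799451·49/36 + (-33725/3656986)·841/25 + 23830/1828493·1 = 1/3 ✓
b·Ac: (-33725/3656986)·49/15 + 23830/1828493·151/10 = 1/6 ✓
b·c³: 5929314/12799451·343/216 + (-33725/3656986)·24389/125 + 23830/1828493·1 = -345810643/329128740 ≠ 1/4 ⇒ order 3.
b·(c∘Ac): (-33725/3656986)·1421/75 + 23830/1828493·151/10 = 242069/10970958 ≠ 1/8
b·Ac²: (-33725/3656986)·343/90 + 23830/1828493·21409/300 = 294538207/329128740 ≠ 1/12
b·A²c: 23830/1828493·98/15 = 467068/5485479 ≠ 1/24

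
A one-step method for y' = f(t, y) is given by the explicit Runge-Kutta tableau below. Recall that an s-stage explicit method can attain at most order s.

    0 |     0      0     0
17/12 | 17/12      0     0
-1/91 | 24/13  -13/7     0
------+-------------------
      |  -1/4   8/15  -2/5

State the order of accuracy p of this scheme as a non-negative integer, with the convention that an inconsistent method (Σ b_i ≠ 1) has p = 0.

b = (-1/4, 8/15, -2/5)
c = (0, 17/12, -1/91)
Ac = (0, 0, -221/84)
Σ b_i: (-1/4)·1 + 8/15·1 + (-2/5)·1 = -7/60 ≠ 1 ⇒ order 0.

0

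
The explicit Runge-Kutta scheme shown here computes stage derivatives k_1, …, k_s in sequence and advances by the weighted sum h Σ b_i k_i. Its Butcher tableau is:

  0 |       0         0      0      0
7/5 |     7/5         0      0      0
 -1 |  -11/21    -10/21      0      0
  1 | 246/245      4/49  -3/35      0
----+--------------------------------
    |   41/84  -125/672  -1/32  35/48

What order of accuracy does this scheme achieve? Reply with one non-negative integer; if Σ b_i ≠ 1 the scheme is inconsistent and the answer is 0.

b = (41/84, -125/672, -1/32, 35/48)
c = (0, 7/5, -1, 1)
Ac = (0, 0, -2/3, 1/5)
Σ b_i: 41/84·1 + (-125/672)·1 + (-1/32)·1 + 35/48·1 = 1 ✓
b·c: (-125/672)·7/5 + (-1/32)·(-1) + 35/48·1 = 1/2 ✓
b·c²: (-125/672)·49/25 + (-1/32)·1 + 35/48·1 = 1/3 ✓
b·Ac: (-1/32)·(-2/3) + 35/48·1/5 = 1/6 ✓
b·c³: (-125/672)·343/125 + (-1/32)·(-1) + 35/48·1 = 1/4 ✓
b·(c∘Ac): (-1/32)·2/3 + 35/48·1/5 = 1/8 ✓
b·Ac²: (-1/32)·(-14/15) + 35/48·13/175 = 1/12 ✓
b·A²c: 35/48·2/35 = 1/24 ✓; 4 stages ⇒ order 4.

4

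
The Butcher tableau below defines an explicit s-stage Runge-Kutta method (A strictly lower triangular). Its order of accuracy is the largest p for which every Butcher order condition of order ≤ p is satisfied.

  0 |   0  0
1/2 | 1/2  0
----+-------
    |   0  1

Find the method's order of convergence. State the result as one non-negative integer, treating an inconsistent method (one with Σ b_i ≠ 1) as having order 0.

b = (0, 1)
c = (0, 1/2)
Σ b_i: 1·1 = 1 ✓
b·c: 1·1/2 = 1/2 ✓; 2 stages ⇒ order 2.

2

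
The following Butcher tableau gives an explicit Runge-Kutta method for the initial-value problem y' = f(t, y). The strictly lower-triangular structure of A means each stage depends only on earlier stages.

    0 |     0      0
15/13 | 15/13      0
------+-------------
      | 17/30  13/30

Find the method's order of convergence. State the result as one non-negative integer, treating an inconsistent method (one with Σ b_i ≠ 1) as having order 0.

b = (17/30, 13/30)
c = (0, 15/13)
Σ b_i: 17/30·1 + 13/30·1 = 1 ✓
b·c: 13/30·15/13 = 1/2 ✓; 2 stages ⇒ order 2.

2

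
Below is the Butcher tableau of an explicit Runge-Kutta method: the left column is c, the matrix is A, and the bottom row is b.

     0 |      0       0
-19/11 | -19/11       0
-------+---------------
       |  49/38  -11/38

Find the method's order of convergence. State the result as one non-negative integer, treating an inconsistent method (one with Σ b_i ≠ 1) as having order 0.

b = (49/38, -11/38)
c = (0, -19/11)
Σ b_i: 49/38·1 + (-11/38)·1 = 1 ✓
b·c: (-11/38)·(-19/11) = 1/2 ✓; 2 stages ⇒ order 2.

2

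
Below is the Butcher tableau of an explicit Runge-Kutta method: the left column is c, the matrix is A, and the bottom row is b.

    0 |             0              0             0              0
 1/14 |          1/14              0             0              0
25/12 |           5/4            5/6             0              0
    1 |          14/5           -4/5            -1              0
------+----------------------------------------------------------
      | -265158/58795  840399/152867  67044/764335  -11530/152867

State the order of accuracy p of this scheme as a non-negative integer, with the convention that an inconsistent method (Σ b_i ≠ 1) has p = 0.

3

b = (-265158/58795, 840399/152867, 67044/764335, -11530/152867)
c = (0, 1/14, 25/12, 1)
Ac = (0, 0, 5/84, -899/420)
Σ b_i: (-265158/58795)·1 + 840399/152867·1 + 67044/764335·1 + (-11530/152867)·1 = 1 ✓
b·c: 840399/152867·1/14 + 67044/764335·25/12 + (-11530/152867)·1 = 1/2 ✓
b·c²: 840399/152867·1/196 + 67044/764335·625/144 + (-11530/152867)·1 = 1/3 ✓
b·Ac: 67044/764335·5/84 + (-11530/152867)·(-899/420) = 1/6 ✓
b·c³: 840399/152867·1/2744 + 67044/764335·15625/1728 + (-11530/152867)·1 = 8530931/11853072 ≠ 1/4 ⇒ order 3.
b·(c∘Ac): 67044/764335·125/1008 + (-11530/152867)·(-899/420) = 170213/987756 ≠ 1/8
b·Ac²: 67044/764335·5/1176 + (-11530/152867)·(-153269/35280) = 1944179/5926536 ≠ 1/12
b·A²c: (-11530/152867)·(-5/84) = 28825/6420414 ≠ 1/24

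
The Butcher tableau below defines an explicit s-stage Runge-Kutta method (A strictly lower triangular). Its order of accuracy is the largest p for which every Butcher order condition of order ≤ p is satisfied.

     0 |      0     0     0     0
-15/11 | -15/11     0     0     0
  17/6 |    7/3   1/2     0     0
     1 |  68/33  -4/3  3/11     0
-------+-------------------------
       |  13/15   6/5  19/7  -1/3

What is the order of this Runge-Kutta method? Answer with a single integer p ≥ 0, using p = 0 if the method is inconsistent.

b = (13/15, 6/5, 19/7, -1/3)
c = (0, -15/11, 17/6, 1)
Ac = (0, 0, -15/22, 57/22)
Σ b_i: 13/15·1 + 6/5·1 + 19/7·1 + (-1/3)·1 = 467/105 ≠ 1 ⇒ order 0.

0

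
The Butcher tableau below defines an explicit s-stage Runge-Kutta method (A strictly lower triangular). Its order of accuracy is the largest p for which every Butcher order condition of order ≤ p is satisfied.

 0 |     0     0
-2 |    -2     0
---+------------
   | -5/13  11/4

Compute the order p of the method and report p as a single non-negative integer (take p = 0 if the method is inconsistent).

b = (-5/13, 11/4)
c = (0, -2)
Σ b_i: (-5/13)·1 + 11/4·1 = 123/52 ≠ 1 ⇒ order 0.

0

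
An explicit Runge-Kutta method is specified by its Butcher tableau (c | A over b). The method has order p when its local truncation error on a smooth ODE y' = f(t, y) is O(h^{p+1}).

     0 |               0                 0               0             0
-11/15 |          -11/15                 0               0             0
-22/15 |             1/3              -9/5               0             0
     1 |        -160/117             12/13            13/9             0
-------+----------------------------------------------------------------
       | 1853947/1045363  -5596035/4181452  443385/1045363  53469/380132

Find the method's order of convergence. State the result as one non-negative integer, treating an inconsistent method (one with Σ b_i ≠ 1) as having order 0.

3

b = (1853947/1045363, -5596035/4181452, 443385/1045363, 53469/380132)
c = (0, -11/15, -22/15, 1)
Ac = (0, 0, 33/25, -4906/1755)
Σ b_i: 1853947/1045363·1 + (-5596035/4181452)·1 + 443385/1045363·1 + 53469/380132·1 = 1 ✓
b·c: (-5596035/4181452)·(-11/15) + 443385/1045363·(-22/15) + 53469/380132·1 = 1/2 ✓
b·c²: (-5596035/4181452)·121/225 + 443385/1045363·484/225 + 53469/380132·1 = 1/3 ✓
b·Ac: 443385/1045363·33/25 + 53469/380132·(-4906/1755) = 1/6 ✓
b·c³: (-5596035/4181452)·(-1331/3375) + 443385/1045363·(-10648/3375) + 53469/380132·1 = -28640287/42764850 ≠ 1/4 ⇒ order 3.
b·(c∘Ac): 443385/1045363·(-242/125) + 53469/380132·(-4906/1755) = -17310469/14254950 ≠ 1/8
b·Ac²: 443385/1045363·(-121/125) + 53469/380132·94864/26325 = 2059189/21382425 ≠ 1/12
b·A²c: 53469/380132·143/75 = 2548689/9503300 ≠ 1/24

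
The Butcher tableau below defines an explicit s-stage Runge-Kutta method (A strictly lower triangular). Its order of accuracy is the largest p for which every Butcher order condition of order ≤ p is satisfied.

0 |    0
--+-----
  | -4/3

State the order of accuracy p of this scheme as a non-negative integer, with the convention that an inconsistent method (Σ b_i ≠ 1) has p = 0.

0

b = (-4/3)
c = (0)
Σ b_i: (-4/3)·1 = -4/3 ≠ 1 ⇒ order 0.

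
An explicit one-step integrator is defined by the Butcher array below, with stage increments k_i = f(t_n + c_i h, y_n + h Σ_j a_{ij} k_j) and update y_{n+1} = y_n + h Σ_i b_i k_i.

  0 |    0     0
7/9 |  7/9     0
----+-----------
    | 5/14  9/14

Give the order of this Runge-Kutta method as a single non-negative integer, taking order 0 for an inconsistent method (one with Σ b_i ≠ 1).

b = (5/14, 9/14)
c = (0, 7/9)
Σ b_i: 5/14·1 + 9/14·1 = 1 ✓
b·c: 9/14·7/9 = 1/2 ✓; 2 stages ⇒ order 2.

2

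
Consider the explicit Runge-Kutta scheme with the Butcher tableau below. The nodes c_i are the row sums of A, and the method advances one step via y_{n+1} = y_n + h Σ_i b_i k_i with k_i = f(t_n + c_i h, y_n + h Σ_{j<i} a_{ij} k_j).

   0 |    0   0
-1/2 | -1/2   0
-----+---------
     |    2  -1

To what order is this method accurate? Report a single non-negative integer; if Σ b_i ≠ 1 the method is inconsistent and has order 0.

2

b = (2, -1)
c = (0, -1/2)
Σ b_i: 2·1 + (-1)·1 = 1 ✓
b·c: (-1)·(-1/2) = 1/2 ✓; 2 stages ⇒ order 2.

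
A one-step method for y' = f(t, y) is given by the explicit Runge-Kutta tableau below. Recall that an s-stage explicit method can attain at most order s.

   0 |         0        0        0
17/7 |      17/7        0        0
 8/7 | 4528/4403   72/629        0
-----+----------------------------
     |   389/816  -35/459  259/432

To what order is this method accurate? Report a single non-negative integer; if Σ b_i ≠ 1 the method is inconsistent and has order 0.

3

b = (389/816, -35/459, 259/432)
c = (0, 17/7, 8/7)
Ac = (0, 0, 72/259)
Σ b_i: 389/816·1 + (-35/459)·1 + 259/432·1 = 1 ✓
b·c: (-35/459)·17/7 + 259/432·8/7 = 1/2 ✓
b·c²: (-35/459)·289/49 + 259/432·64/49 = 1/3 ✓
b·Ac: 259/432·72/259 = 1/6 ✓; 3 stages ⇒ order 3.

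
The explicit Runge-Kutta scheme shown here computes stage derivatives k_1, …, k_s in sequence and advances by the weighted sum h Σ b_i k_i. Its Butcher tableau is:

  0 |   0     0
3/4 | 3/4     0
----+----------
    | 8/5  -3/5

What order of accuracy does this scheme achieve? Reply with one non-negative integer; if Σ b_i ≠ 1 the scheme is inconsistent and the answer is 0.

b = (8/5, -3/5)
c = (0, 3/4)
Σ b_i: 8/5·1 + (-3/5)·1 = 1 ✓
b·c: (-3/5)·3/4 = -9/20 ≠ 1/2 ⇒ order 1.

1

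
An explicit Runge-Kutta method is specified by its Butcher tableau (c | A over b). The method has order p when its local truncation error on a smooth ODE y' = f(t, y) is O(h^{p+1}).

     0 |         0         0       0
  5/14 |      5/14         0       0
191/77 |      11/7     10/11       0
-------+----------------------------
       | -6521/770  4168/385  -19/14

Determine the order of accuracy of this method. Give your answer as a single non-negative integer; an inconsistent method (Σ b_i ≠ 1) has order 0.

b = (-6521/770, 4168/385, -19/14)
c = (0, 5/14, 191/77)
Ac = (0, 0, 25/77)
Σ b_i: (-6521/770)·1 + 4168/385·1 + (-19/14)·1 = 1 ✓
b·c: 4168/385·5/14 + (-19/14)·191/77 = 1/2 ✓
b·c²: 4168/385·25/196 + (-19/14)·36481/5929 = -578519/83006 ≠ 1/3 ⇒ order 2.
b·Ac: (-19/14)·25/77 = -475/1078 ≠ 1/6

2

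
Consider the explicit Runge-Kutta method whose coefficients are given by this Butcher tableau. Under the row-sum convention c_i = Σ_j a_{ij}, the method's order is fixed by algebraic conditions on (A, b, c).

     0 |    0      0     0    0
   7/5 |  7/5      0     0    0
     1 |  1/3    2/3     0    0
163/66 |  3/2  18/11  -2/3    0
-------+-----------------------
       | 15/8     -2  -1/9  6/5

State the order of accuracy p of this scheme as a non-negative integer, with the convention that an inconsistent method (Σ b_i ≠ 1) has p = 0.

0

b = (15/8, -2, -1/9, 6/5)
c = (0, 7/5, 1, 163/66)
Ac = (0, 0, 14/15, 268/165)
Σ b_i: 15/8·1 + (-2)·1 + (-1/9)·1 + 6/5·1 = 347/360 ≠ 1 ⇒ order 0.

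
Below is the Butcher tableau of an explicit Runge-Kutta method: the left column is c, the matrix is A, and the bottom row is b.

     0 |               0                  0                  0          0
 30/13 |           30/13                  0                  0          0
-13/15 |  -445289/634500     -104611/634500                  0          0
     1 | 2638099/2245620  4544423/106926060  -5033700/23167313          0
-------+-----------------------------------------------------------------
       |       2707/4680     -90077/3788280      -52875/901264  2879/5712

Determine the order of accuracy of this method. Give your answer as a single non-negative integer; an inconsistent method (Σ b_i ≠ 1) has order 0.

4

b = (2707/4680, -90077/3788280, -52875/901264, 2879/5712)
c = (0, 30/13, -13/15, 1)
Ac = (0, 0, -8047/21150, 1649/5758)
Σ b_i: 2707/4680·1 + (-90077/3788280)·1 + (-52875/901264)·1 + 2879/5712·1 = 1 ✓
b·c: (-90077/3788280)·30/13 + (-52875/901264)·(-13/15) + 2879/5712·1 = 1/2 ✓
b·c²: (-90077/3788280)·900/169 + (-52875/901264)·169/225 + 2879/5712·1 = 1/3 ✓
b·Ac: (-52875/901264)·(-8047/21150) + 2879/5712·1649/5758 = 1/6 ✓
b·c³: (-90077/3788280)·27000/2197 + (-52875/901264)·(-2197/3375) + 2879/5712·1 = 1/4 ✓
b·(c∘Ac): (-52875/901264)·104611/317250 + 2879/5712·1649/5758 = 1/8 ✓
b·Ac²: (-52875/901264)·(-619/705) + 2879/5712·2363/37427 = 1/12 ✓
b·A²c: 2879/5712·238/2879 = 1/24 ✓; 4 stages ⇒ order 4.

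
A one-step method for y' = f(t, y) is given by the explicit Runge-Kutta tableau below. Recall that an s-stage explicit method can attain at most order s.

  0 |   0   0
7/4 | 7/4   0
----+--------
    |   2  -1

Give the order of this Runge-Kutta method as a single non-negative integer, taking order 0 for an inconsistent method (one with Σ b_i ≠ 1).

b = (2, -1)
c = (0, 7/4)
Σ b_i: 2·1 + (-1)·1 = 1 ✓
b·c: (-1)·7/4 = -7/4 ≠ 1/2 ⇒ order 1.

1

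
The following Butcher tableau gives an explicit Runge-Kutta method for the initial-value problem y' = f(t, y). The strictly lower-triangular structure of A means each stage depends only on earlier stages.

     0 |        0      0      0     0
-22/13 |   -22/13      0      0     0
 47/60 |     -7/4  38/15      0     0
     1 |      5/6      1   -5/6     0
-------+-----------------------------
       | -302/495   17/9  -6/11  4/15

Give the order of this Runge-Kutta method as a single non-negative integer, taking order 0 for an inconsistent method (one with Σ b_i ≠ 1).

b = (-302/495, 17/9, -6/11, 4/15)
c = (0, -22/13, 47/60, 1)
Ac = (0, 0, -836/195, -2195/936)
Σ b_i: (-302/495)·1 + 17/9·1 + (-6/11)·1 + 4/15·1 = 1 ✓
b·c: 17/9·(-22/13) + (-6/11)·47/60 + 4/15·1 = -43207/12870 ≠ 1/2 ⇒ order 1.

1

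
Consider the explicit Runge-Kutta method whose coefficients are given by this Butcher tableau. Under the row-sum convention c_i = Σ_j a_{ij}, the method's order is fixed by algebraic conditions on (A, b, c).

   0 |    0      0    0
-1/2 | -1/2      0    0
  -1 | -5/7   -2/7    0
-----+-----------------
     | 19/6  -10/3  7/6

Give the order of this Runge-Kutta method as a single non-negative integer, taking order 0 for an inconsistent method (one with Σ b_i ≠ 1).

b = (19/6, -10/3, 7/6)
c = (0, -1/2, -1)
Ac = (0, 0, 1/7)
Σ b_i: 19/6·1 + (-10/3)·1 + 7/6·1 = 1 ✓
b·c: (-10/3)·(-1/2) + 7/6·(-1) = 1/2 ✓
b·c²: (-10/3)·1/4 + 7/6·1 = 1/3 ✓
b·Ac: 7/6·1/7 = 1/6 ✓; 3 stages ⇒ order 3.

3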